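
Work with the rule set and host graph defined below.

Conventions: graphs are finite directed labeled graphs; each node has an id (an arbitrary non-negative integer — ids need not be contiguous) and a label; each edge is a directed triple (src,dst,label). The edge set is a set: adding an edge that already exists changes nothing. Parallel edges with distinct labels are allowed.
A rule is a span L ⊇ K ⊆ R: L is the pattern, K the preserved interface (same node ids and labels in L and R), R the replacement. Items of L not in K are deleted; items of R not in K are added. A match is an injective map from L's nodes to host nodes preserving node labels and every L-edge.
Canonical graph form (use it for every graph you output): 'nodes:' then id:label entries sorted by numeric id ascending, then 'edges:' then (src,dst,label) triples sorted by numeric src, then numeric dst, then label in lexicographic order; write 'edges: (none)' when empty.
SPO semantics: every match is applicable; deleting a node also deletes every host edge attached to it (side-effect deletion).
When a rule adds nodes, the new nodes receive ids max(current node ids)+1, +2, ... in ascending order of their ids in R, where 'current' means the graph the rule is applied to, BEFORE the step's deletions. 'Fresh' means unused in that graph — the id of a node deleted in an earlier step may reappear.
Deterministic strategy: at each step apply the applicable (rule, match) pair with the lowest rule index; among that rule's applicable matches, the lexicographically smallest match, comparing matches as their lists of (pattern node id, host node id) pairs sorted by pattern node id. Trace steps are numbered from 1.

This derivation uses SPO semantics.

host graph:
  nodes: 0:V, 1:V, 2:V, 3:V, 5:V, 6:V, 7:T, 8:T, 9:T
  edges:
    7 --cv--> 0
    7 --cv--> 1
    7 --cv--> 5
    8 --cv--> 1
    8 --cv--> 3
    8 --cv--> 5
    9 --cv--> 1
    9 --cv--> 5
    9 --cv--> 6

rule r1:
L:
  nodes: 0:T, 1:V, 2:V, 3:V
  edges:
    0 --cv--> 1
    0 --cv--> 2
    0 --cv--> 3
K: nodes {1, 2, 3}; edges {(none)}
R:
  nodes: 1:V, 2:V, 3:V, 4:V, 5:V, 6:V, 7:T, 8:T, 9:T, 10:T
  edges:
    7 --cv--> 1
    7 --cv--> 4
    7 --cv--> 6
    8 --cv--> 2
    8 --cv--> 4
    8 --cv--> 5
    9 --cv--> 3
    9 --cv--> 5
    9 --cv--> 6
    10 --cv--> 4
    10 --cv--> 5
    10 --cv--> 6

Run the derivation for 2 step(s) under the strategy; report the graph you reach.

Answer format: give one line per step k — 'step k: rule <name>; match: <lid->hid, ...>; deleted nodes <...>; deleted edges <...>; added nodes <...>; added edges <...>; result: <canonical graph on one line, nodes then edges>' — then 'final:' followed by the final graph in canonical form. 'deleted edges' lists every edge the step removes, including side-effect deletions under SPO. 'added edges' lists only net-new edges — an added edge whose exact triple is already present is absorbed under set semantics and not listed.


step 1: rule r1; match: 0->7, 1->0, 2->1, 3->5; deleted nodes 7; deleted edges (7,0,cv); (7,1,cv); (7,5,cv); added nodes 10, 11, 12, 13, 14, 15, 16; added edges (13,0,cv); (13,10,cv); (13,12,cv); (14,1,cv); (14,10,cv); (14,11,cv); (15,5,cv); (15,11,cv); (15,12,cv); (16,10,cv); (16,11,cv); (16,12,cv); result: nodes: 0:V, 1:V, 2:V, 3:V, 5:V, 6:V, 8:T, 9:T, 10:V, 11:V, 12:V, 13:T, 14:T, 15:T, 16:T edges: (8,1,cv); (8,3,cv); (8,5,cv); (9,1,cv); (9,5,cv); (9,6,cv); (13,0,cv); (13,10,cv); (13,12,cv); (14,1,cv); (14,10,cv); (14,11,cv); (15,5,cv); (15,11,cv); (15,12,cv); (16,10,cv); (16,11,cv); (16,12,cv)
step 2: rule r1; match: 0->8, 1->1, 2->3, 3->5; deleted nodes 8; deleted edges (8,1,cv); (8,3,cv); (8,5,cv); added nodes 17, 18, 19, 20, 21, 22, 23; added edges (20,1,cv); (20,17,cv); (20,19,cv); (21,3,cv); (21,17,cv); (21,18,cv); (22,5,cv); (22,18,cv); (22,19,cv); (23,17,cv); (23,18,cv); (23,19,cv); result: nodes: 0:V, 1:V, 2:V, 3:V, 5:V, 6:V, 9:T, 10:V, 11:V, 12:V, 13:T, 14:T, 15:T, 16:T, 17:V, 18:V, 19:V, 20:T, 21:T, 22:T, 23:T edges: (9,1,cv); (9,5,cv); (9,6,cv); (13,0,cv); (13,10,cv); (13,12,cv); (14,1,cv); (14,10,cv); (14,11,cv); (15,5,cv); (15,11,cv); (15,12,cv); (16,10,cv); (16,11,cv); (16,12,cv); (20,1,cv); (20,17,cv); (20,19,cv); (21,3,cv); (21,17,cv); (21,18,cv); (22,5,cv); (22,18,cv); (22,19,cv); (23,17,cv); (23,18,cv); (23,19,cv)
final:
nodes: 0:V, 1:V, 2:V, 3:V, 5:V, 6:V, 9:T, 10:V, 11:V, 12:V, 13:T, 14:T, 15:T, 16:T, 17:V, 18:V, 19:V, 20:T, 21:T, 22:T, 23:T
edges: (9,1,cv); (9,5,cv); (9,6,cv); (13,0,cv); (13,10,cv); (13,12,cv); (14,1,cv); (14,10,cv); (14,11,cv); (15,5,cv); (15,11,cv); (15,12,cv); (16,10,cv); (16,11,cv); (16,12,cv); (20,1,cv); (20,17,cv); (20,19,cv); (21,3,cv); (21,17,cv); (21,18,cv); (22,5,cv); (22,18,cv); (22,19,cv); (23,17,cv); (23,18,cv); (23,19,cv)


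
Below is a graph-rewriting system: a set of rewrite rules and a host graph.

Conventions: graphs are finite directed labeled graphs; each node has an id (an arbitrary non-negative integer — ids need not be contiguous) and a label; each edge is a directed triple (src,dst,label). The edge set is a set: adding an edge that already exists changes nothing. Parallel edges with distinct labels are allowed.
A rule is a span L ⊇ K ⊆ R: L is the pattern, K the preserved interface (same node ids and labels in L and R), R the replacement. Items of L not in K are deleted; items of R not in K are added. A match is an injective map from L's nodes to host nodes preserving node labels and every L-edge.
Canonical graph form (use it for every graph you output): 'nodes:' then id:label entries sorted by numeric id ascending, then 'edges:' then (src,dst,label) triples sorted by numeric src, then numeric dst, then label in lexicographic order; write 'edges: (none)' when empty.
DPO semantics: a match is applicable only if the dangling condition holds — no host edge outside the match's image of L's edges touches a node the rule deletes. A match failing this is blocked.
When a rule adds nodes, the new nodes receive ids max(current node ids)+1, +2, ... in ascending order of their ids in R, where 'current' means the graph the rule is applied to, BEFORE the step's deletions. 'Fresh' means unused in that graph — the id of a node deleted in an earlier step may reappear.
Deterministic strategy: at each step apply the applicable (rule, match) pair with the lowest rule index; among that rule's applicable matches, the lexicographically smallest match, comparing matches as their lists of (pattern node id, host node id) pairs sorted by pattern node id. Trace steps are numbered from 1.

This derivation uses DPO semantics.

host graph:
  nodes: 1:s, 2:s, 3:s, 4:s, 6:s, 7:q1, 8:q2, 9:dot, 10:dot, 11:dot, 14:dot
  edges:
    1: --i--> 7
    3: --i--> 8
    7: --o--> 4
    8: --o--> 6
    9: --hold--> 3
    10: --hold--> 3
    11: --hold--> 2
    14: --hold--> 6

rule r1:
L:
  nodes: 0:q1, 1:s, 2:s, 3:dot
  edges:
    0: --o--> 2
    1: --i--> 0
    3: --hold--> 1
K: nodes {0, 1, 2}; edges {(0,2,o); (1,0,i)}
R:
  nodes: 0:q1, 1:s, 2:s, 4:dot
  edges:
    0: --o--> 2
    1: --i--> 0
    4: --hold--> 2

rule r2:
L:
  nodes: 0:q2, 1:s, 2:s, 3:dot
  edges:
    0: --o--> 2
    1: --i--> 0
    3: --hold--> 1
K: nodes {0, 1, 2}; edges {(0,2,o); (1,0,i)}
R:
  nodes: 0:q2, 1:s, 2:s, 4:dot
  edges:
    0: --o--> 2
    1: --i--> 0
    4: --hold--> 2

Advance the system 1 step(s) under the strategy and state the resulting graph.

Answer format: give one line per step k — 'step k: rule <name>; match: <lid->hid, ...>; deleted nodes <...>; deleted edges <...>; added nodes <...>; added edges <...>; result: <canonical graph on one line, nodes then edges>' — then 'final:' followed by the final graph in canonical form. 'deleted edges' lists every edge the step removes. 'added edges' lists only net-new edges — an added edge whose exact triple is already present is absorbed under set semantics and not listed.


step 1: rule r2; match: 0->8, 1->3, 2->6, 3->9; deleted nodes 9; deleted edges (9,3,hold); added nodes 15; added edges (15,6,hold); result: nodes: 1:s, 2:s, 3:s, 4:s, 6:s, 7:q1, 8:q2, 10:dot, 11:dot, 14:dot, 15:dot edges: (1,7,i); (3,8,i); (7,4,o); (8,6,o); (10,3,hold); (11,2,hold); (14,6,hold); (15,6,hold)
final:
nodes: 1:s, 2:s, 3:s, 4:s, 6:s, 7:q1, 8:q2, 10:dot, 11:dot, 14:dot, 15:dot
edges: (1,7,i); (3,8,i); (7,4,o); (8,6,o); (10,3,hold); (11,2,hold); (14,6,hold); (15,6,hold)


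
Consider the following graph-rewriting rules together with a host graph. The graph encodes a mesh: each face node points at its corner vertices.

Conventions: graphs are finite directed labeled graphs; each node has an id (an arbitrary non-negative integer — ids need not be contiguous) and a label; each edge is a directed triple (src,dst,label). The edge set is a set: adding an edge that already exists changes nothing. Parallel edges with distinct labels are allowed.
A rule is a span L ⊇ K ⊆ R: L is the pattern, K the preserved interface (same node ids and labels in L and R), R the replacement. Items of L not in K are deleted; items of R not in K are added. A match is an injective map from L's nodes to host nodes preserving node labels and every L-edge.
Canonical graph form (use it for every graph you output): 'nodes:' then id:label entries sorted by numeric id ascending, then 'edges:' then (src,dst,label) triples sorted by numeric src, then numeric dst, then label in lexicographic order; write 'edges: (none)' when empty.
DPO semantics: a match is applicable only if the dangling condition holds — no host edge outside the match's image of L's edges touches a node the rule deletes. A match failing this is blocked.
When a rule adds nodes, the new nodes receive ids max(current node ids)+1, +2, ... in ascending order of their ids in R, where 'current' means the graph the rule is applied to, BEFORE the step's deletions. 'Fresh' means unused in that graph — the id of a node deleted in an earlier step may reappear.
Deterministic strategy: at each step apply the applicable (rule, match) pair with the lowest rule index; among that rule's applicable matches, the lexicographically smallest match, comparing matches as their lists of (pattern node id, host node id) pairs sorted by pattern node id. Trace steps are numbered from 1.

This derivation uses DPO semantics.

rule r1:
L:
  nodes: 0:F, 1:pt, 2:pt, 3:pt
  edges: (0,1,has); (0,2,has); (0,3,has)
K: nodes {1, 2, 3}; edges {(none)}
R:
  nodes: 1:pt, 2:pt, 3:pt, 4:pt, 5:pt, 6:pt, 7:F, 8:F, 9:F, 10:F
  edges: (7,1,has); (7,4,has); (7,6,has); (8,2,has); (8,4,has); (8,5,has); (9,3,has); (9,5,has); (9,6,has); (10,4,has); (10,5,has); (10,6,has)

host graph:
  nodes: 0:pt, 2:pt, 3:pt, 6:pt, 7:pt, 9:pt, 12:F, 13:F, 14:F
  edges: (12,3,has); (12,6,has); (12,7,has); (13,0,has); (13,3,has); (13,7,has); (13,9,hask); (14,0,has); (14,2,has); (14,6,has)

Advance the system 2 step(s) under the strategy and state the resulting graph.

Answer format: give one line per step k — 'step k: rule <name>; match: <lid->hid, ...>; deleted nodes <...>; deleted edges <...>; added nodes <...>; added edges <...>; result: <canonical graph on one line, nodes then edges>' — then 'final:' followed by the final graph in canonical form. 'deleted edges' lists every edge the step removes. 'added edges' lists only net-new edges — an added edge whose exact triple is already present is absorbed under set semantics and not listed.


step 1: rule r1; match: 0->12, 1->3, 2->6, 3->7; deleted nodes 12; deleted edges (12,3,has); (12,6,has); (12,7,has); added nodes 15, 16, 17, 18, 19, 20, 21; added edges (18,3,has); (18,15,has); (18,17,has); (19,6,has); (19,15,has); (19,16,has); (20,7,has); (20,16,has); (20,17,has); (21,15,has); (21,16,has); (21,17,has); result: nodes: 0:pt, 2:pt, 3:pt, 6:pt, 7:pt, 9:pt, 13:F, 14:F, 15:pt, 16:pt, 17:pt, 18:F, 19:F, 20:F, 21:F edges: (13,0,has); (13,3,has); (13,7,has); (13,9,hask); (14,0,has); (14,2,has); (14,6,has); (18,3,has); (18,15,has); (18,17,has); (19,6,has); (19,15,has); (19,16,has); (20,7,has); (20,16,has); (20,17,has); (21,15,has); (21,16,has); (21,17,has)
step 2: rule r1; match: 0->14, 1->0, 2->2, 3->6; deleted nodes 14; deleted edges (14,0,has); (14,2,has); (14,6,has); added nodes 22, 23, 24, 25, 26, 27, 28; added edges (25,0,has); (25,22,has); (25,24,has); (26,2,has); (26,22,has); (26,23,has); (27,6,has); (27,23,has); (27,24,has); (28,22,has); (28,23,has); (28,24,has); result: nodes: 0:pt, 2:pt, 3:pt, 6:pt, 7:pt, 9:pt, 13:F, 15:pt, 16:pt, 17:pt, 18:F, 19:F, 20:F, 21:F, 22:pt, 23:pt, 24:pt, 25:F, 26:F, 27:F, 28:F edges: (13,0,has); (13,3,has); (13,7,has); (13,9,hask); (18,3,has); (18,15,has); (18,17,has); (19,6,has); (19,15,has); (19,16,has); (20,7,has); (20,16,has); (20,17,has); (21,15,has); (21,16,has); (21,17,has); (25,0,has); (25,22,has); (25,24,has); (26,2,has); (26,22,has); (26,23,has); (27,6,has); (27,23,has); (27,24,has); (28,22,has); (28,23,has); (28,24,has)
final:
nodes: 0:pt, 2:pt, 3:pt, 6:pt, 7:pt, 9:pt, 13:F, 15:pt, 16:pt, 17:pt, 18:F, 19:F, 20:F, 21:F, 22:pt, 23:pt, 24:pt, 25:F, 26:F, 27:F, 28:F
edges: (13,0,has); (13,3,has); (13,7,has); (13,9,hask); (18,3,has); (18,15,has); (18,17,has); (19,6,has); (19,15,has); (19,16,has); (20,7,has); (20,16,has); (20,17,has); (21,15,has); (21,16,has); (21,17,has); (25,0,has); (25,22,has); (25,24,has); (26,2,has); (26,22,has); (26,23,has); (27,6,has); (27,23,has); (27,24,has); (28,22,has); (28,23,has); (28,24,has)


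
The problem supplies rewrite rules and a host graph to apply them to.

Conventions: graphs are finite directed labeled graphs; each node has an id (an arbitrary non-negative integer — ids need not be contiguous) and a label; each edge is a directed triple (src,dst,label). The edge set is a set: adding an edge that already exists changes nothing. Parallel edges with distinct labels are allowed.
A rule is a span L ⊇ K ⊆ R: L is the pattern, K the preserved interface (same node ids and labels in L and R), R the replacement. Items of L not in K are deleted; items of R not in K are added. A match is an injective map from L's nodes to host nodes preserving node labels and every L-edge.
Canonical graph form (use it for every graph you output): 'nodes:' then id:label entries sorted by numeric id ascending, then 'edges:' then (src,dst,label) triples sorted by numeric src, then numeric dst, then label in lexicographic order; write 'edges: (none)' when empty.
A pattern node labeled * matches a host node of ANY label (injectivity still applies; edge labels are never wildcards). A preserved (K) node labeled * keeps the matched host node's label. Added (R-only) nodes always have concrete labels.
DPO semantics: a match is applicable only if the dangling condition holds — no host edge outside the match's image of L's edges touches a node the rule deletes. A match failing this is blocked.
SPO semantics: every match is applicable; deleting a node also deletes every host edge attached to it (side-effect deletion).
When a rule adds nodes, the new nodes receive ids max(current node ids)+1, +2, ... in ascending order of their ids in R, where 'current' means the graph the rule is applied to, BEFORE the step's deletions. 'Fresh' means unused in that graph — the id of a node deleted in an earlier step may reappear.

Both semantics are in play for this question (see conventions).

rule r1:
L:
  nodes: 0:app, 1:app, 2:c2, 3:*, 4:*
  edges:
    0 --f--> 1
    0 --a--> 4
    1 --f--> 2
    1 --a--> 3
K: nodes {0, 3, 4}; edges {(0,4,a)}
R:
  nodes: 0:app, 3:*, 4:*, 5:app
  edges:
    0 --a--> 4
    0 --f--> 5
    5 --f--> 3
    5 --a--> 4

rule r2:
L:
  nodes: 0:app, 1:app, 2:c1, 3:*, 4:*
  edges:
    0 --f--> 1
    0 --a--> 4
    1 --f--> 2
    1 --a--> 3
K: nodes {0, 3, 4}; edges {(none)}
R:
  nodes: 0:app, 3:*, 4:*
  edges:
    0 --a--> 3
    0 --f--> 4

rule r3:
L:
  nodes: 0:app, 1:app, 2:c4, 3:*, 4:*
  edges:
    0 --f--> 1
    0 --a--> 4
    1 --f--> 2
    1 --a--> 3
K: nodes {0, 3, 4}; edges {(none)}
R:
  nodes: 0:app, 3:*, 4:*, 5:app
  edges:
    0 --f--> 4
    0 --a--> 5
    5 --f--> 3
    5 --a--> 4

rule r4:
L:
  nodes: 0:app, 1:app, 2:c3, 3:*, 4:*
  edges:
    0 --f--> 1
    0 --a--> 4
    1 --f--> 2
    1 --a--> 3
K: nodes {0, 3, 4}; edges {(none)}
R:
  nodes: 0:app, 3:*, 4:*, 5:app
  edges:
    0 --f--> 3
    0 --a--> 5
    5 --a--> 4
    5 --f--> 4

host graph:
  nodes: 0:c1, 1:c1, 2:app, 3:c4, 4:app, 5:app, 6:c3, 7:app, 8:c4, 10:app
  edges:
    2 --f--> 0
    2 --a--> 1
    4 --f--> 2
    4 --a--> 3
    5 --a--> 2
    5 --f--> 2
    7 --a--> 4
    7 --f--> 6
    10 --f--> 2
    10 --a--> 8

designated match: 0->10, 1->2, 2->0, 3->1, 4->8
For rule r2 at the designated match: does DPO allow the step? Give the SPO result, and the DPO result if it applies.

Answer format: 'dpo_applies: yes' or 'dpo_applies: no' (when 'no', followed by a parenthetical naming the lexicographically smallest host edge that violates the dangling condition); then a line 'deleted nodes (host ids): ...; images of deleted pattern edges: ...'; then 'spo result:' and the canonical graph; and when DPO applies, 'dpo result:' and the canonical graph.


dpo_applies: no
(the rule deletes node 2, which keeps host edge (4,2,f) outside the match image — the dangling condition fails, DPO blocks; SPO proceeds and side-deletes such edges)
deleted nodes (host ids): 0, 2; images of deleted pattern edges: (2,0,f); (2,1,a); (10,2,f); (10,8,a)
spo result:
nodes: 1:c1, 3:c4, 4:app, 5:app, 6:c3, 7:app, 8:c4, 10:app
edges: (4,3,a); (7,4,a); (7,6,f); (10,1,a); (10,8,f)


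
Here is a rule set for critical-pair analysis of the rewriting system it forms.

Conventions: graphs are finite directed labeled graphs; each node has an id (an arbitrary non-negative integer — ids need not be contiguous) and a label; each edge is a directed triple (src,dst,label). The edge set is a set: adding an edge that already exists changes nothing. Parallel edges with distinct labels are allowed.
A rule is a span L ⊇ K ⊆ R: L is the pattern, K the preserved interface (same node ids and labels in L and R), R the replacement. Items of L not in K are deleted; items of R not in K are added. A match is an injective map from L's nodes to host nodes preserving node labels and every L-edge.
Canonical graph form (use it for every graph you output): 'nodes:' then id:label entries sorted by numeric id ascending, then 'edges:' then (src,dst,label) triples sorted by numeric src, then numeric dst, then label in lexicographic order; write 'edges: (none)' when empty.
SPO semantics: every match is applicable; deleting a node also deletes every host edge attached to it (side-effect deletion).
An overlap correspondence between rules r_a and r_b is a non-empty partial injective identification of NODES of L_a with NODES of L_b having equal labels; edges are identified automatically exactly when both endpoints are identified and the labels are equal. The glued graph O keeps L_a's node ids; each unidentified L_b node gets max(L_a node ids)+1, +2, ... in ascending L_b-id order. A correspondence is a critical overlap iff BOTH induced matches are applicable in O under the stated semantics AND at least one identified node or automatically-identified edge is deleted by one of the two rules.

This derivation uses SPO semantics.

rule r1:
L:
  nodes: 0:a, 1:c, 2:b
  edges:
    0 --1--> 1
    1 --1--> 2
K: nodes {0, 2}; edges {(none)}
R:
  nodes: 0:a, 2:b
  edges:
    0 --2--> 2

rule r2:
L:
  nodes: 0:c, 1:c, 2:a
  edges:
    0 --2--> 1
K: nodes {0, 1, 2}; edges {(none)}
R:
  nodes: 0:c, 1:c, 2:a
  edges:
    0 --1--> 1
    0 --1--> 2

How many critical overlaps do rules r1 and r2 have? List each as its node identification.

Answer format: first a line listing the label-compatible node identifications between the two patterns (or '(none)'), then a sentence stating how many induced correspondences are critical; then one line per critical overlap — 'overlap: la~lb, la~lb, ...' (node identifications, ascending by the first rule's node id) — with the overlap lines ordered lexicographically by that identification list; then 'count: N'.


label-compatible node identifications between L(r1) and L(r2): 0~2, 1~0, 1~1
4 of the induced correspondences are critical overlaps of r1 and r2.
overlap: 0~2, 1~0
overlap: 0~2, 1~1
overlap: 1~0
overlap: 1~1
count: 4


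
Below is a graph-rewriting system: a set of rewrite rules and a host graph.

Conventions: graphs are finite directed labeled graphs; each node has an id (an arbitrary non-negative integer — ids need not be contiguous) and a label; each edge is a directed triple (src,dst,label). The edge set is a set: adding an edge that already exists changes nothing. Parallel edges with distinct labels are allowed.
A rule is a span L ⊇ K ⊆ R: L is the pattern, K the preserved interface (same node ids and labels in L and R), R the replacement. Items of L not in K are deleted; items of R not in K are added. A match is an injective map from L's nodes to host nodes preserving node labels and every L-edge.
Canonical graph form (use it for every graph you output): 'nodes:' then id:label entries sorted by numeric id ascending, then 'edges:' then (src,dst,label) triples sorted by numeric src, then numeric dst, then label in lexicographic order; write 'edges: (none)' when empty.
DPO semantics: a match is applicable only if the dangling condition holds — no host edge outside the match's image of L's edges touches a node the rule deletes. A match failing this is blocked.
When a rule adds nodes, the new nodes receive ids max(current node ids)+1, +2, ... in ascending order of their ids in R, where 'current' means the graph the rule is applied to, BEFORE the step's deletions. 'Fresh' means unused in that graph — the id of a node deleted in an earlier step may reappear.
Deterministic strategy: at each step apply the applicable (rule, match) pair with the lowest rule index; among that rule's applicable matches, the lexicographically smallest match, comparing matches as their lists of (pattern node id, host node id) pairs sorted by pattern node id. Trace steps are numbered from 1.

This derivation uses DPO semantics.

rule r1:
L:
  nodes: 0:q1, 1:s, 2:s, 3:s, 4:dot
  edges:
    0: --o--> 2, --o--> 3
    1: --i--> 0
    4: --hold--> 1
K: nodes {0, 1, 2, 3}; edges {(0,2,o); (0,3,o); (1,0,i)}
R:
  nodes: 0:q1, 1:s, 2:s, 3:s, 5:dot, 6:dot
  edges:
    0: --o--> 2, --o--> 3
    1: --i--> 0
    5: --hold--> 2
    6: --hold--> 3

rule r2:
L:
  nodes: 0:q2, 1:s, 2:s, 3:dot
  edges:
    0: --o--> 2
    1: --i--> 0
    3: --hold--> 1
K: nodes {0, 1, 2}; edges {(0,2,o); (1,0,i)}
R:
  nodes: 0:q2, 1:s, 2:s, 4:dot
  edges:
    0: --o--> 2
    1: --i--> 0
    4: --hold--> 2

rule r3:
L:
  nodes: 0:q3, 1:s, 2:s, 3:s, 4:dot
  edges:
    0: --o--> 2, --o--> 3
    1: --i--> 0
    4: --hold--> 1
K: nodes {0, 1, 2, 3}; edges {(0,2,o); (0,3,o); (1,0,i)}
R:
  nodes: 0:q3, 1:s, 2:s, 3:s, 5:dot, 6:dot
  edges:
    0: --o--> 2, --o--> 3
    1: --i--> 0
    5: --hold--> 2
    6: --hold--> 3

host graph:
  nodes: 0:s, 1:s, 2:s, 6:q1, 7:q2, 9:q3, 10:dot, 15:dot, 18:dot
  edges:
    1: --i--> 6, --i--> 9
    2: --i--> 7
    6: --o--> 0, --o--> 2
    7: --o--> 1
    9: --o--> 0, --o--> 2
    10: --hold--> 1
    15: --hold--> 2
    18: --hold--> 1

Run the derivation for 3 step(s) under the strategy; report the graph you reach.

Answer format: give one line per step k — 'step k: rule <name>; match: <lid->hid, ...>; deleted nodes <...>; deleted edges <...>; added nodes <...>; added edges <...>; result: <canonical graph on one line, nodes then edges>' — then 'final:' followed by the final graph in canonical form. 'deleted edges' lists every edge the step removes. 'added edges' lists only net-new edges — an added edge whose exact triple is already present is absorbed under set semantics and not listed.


step 1: rule r1; match: 0->6, 1->1, 2->0, 3->2, 4->10; deleted nodes 10; deleted edges (10,1,hold); added nodes 19, 20; added edges (19,0,hold); (20,2,hold); result: nodes: 0:s, 1:s, 2:s, 6:q1, 7:q2, 9:q3, 15:dot, 18:dot, 19:dot, 20:dot edges: (1,6,i); (1,9,i); (2,7,i); (6,0,o); (6,2,o); (7,1,o); (9,0,o); (9,2,o); (15,2,hold); (18,1,hold); (19,0,hold); (20,2,hold)
step 2: rule r1; match: 0->6, 1->1, 2->0, 3->2, 4->18; deleted nodes 18; deleted edges (18,1,hold); added nodes 21, 22; added edges (21,0,hold); (22,2,hold); result: nodes: 0:s, 1:s, 2:s, 6:q1, 7:q2, 9:q3, 15:dot, 19:dot, 20:dot, 21:dot, 22:dot edges: (1,6,i); (1,9,i); (2,7,i); (6,0,o); (6,2,o); (7,1,o); (9,0,o); (9,2,o); (15,2,hold); (19,0,hold); (20,2,hold); (21,0,hold); (22,2,hold)
step 3: rule r2; match: 0->7, 1->2, 2->1, 3->15; deleted nodes 15; deleted edges (15,2,hold); added nodes 23; added edges (23,1,hold); result: nodes: 0:s, 1:s, 2:s, 6:q1, 7:q2, 9:q3, 19:dot, 20:dot, 21:dot, 22:dot, 23:dot edges: (1,6,i); (1,9,i); (2,7,i); (6,0,o); (6,2,o); (7,1,o); (9,0,o); (9,2,o); (19,0,hold); (20,2,hold); (21,0,hold); (22,2,hold); (23,1,hold)
final:
nodes: 0:s, 1:s, 2:s, 6:q1, 7:q2, 9:q3, 19:dot, 20:dot, 21:dot, 22:dot, 23:dot
edges: (1,6,i); (1,9,i); (2,7,i); (6,0,o); (6,2,o); (7,1,o); (9,0,o); (9,2,o); (19,0,hold); (20,2,hold); (21,0,hold); (22,2,hold); (23,1,hold)


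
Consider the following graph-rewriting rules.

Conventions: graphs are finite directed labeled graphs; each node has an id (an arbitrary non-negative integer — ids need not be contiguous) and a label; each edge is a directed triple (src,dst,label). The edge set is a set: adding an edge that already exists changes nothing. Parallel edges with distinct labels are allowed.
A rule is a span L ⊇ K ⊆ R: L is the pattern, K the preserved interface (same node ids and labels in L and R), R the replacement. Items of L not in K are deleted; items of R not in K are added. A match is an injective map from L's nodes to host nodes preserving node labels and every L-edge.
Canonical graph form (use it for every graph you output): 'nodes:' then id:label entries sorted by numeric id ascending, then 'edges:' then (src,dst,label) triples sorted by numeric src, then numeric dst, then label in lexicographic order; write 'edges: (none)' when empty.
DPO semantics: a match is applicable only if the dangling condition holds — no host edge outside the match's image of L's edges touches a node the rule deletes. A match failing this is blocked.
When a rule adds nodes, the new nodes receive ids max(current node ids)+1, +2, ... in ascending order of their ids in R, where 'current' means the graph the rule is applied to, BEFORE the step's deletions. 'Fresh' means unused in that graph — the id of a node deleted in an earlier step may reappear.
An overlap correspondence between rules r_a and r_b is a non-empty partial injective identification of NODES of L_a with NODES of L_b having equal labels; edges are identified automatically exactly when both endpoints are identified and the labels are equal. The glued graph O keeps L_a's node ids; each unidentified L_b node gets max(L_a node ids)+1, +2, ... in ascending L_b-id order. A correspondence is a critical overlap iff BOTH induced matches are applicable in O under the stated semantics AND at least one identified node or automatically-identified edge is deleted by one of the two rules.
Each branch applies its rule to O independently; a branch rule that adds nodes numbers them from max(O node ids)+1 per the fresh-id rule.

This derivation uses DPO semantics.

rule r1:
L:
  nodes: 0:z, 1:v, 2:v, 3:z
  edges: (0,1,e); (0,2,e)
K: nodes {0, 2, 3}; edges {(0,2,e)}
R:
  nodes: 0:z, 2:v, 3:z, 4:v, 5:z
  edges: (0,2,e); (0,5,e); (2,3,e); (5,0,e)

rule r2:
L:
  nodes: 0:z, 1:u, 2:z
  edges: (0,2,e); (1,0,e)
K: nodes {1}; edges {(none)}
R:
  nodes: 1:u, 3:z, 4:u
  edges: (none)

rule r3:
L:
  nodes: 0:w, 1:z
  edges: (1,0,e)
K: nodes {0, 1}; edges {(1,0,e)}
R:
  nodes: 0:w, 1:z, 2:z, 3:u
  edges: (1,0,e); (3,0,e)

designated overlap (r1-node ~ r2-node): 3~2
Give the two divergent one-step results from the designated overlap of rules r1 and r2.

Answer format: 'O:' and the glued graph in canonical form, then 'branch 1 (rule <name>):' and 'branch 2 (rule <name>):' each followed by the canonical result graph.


O:
nodes: 0:z, 1:v, 2:v, 3:z, 4:z, 5:u
edges: (0,1,e); (0,2,e); (4,3,e); (5,4,e)
branch 1 (rule r1):
nodes: 0:z, 2:v, 3:z, 4:z, 5:u, 6:v, 7:z
edges: (0,2,e); (0,7,e); (2,3,e); (4,3,e); (5,4,e); (7,0,e)
branch 2 (rule r2):
nodes: 0:z, 1:v, 2:v, 5:u, 6:z, 7:u
edges: (0,1,e); (0,2,e)


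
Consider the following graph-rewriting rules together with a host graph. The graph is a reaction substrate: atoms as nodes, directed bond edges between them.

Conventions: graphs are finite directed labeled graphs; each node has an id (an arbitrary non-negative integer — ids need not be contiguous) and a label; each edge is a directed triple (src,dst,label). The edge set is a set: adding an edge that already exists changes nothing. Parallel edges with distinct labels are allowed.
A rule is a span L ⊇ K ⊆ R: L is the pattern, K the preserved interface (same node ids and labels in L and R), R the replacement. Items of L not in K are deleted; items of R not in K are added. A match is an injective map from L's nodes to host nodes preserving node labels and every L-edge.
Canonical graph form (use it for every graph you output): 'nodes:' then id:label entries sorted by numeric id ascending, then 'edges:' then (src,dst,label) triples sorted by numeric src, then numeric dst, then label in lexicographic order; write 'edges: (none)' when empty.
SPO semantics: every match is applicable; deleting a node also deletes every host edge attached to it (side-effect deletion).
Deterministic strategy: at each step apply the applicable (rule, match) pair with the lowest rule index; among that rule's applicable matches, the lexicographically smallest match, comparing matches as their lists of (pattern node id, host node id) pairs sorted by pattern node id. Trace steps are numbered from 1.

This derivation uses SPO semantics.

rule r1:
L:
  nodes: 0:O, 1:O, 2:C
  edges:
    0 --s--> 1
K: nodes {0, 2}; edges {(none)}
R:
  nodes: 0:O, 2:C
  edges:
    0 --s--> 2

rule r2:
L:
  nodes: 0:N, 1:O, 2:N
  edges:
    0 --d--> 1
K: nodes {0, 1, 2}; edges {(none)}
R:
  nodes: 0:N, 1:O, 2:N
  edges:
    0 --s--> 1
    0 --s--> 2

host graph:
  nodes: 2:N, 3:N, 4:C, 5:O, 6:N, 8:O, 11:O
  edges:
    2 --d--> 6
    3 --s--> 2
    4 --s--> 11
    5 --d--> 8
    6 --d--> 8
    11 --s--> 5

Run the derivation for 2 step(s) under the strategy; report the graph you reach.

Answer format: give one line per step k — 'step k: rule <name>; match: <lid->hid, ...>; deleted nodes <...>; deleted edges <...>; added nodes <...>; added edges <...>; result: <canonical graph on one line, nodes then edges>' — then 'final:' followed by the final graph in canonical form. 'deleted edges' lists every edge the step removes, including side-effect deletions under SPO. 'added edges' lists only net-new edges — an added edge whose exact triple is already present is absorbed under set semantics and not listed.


step 1: rule r1; match: 0->11, 1->5, 2->4; deleted nodes 5; deleted edges (5,8,d); (11,5,s); added nodes (none); added edges (11,4,s); result: nodes: 2:N, 3:N, 4:C, 6:N, 8:O, 11:O edges: (2,6,d); (3,2,s); (4,11,s); (6,8,d); (11,4,s)
step 2: rule r2; match: 0->6, 1->8, 2->2; deleted nodes (none); deleted edges (6,8,d); added nodes (none); added edges (6,2,s); (6,8,s); result: nodes: 2:N, 3:N, 4:C, 6:N, 8:O, 11:O edges: (2,6,d); (3,2,s); (4,11,s); (6,2,s); (6,8,s); (11,4,s)
final:
nodes: 2:N, 3:N, 4:C, 6:N, 8:O, 11:O
edges: (2,6,d); (3,2,s); (4,11,s); (6,2,s); (6,8,s); (11,4,s)


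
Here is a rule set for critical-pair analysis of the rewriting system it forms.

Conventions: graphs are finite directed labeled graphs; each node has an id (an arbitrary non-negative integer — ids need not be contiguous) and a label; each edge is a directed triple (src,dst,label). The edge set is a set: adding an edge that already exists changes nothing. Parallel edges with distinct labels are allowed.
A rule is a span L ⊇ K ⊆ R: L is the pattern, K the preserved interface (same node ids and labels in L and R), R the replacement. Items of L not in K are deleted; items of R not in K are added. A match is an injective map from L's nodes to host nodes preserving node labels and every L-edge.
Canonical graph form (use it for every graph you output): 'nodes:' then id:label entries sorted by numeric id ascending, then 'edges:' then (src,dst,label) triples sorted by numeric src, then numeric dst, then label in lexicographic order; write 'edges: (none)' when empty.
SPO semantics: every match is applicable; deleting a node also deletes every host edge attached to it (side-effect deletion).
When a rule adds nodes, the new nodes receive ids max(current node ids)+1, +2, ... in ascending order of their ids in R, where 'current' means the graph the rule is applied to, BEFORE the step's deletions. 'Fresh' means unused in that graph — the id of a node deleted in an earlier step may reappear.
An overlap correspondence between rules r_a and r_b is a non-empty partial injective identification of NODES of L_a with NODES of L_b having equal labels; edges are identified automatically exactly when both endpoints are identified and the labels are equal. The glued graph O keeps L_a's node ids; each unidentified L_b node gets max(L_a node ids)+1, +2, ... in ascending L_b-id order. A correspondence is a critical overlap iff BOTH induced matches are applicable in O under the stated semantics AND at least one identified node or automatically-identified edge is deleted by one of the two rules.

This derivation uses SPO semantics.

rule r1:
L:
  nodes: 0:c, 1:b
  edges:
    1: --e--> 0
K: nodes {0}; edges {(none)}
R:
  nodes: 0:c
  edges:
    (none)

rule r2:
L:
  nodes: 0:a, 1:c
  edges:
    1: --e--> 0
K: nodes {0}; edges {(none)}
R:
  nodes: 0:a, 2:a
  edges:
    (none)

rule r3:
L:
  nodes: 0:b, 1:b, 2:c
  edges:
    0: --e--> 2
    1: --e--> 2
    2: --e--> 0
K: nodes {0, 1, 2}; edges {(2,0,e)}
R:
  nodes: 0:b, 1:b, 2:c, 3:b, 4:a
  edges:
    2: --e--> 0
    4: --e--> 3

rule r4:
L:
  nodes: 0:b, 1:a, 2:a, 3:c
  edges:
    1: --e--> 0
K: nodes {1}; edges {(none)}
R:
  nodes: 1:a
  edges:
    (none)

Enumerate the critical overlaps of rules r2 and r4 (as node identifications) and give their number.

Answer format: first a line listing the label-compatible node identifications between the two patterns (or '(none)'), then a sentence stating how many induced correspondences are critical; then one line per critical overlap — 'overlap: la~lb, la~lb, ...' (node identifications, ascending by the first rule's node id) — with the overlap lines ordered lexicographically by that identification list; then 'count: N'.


label-compatible node identifications between L(r2) and L(r4): 0~1, 0~2, 1~3
4 of the induced correspondences are critical overlaps of r2 and r4.
overlap: 0~1, 1~3
overlap: 0~2
overlap: 0~2, 1~3
overlap: 1~3
count: 4


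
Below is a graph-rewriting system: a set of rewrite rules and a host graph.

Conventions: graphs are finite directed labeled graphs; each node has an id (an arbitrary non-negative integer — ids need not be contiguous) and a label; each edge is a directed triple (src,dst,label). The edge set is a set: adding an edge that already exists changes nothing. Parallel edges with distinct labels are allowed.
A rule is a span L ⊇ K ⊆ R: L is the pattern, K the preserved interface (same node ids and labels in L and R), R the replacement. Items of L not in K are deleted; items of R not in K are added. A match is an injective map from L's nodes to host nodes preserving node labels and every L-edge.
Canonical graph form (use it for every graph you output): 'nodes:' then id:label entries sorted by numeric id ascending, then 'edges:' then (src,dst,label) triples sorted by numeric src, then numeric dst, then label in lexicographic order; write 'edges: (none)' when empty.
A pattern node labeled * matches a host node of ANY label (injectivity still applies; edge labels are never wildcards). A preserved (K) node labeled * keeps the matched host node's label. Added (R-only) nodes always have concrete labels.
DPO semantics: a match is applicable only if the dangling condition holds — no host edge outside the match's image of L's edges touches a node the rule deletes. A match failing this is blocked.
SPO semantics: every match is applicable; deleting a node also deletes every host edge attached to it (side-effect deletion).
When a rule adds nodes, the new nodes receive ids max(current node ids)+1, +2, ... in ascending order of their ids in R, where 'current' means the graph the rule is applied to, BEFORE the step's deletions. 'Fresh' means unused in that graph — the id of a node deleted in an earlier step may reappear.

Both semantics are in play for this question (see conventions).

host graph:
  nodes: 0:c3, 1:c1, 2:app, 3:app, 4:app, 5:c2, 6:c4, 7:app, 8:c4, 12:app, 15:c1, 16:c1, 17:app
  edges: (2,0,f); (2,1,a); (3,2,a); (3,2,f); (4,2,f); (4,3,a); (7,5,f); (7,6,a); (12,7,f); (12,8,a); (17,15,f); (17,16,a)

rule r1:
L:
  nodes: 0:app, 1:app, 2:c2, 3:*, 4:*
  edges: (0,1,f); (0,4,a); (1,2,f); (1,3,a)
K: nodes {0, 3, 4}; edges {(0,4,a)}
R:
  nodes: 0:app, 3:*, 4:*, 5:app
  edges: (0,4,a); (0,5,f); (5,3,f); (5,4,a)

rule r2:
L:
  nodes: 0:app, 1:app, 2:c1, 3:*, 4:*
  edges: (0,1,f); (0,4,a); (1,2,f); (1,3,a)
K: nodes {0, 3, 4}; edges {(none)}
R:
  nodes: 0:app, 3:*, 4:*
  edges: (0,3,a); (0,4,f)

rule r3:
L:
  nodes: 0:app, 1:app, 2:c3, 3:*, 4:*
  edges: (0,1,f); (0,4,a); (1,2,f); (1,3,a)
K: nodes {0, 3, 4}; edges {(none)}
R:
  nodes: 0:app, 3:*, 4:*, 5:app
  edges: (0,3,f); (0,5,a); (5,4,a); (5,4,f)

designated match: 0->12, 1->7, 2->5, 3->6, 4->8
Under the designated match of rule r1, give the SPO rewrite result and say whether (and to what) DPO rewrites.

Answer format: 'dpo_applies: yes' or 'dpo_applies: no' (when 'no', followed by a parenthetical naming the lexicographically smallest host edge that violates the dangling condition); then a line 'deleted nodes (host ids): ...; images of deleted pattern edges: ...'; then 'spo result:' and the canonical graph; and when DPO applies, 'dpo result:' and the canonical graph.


dpo_applies: yes
deleted nodes (host ids): 5, 7; images of deleted pattern edges: (7,5,f); (7,6,a); (12,7,f)
spo result:
nodes: 0:c3, 1:c1, 2:app, 3:app, 4:app, 6:c4, 8:c4, 12:app, 15:c1, 16:c1, 17:app, 18:app
edges: (2,0,f); (2,1,a); (3,2,a); (3,2,f); (4,2,f); (4,3,a); (12,8,a); (12,18,f); (17,15,f); (17,16,a); (18,6,f); (18,8,a)
dpo result:
nodes: 0:c3, 1:c1, 2:app, 3:app, 4:app, 6:c4, 8:c4, 12:app, 15:c1, 16:c1, 17:app, 18:app
edges: (2,0,f); (2,1,a); (3,2,a); (3,2,f); (4,2,f); (4,3,a); (12,8,a); (12,18,f); (17,15,f); (17,16,a); (18,6,f); (18,8,a)


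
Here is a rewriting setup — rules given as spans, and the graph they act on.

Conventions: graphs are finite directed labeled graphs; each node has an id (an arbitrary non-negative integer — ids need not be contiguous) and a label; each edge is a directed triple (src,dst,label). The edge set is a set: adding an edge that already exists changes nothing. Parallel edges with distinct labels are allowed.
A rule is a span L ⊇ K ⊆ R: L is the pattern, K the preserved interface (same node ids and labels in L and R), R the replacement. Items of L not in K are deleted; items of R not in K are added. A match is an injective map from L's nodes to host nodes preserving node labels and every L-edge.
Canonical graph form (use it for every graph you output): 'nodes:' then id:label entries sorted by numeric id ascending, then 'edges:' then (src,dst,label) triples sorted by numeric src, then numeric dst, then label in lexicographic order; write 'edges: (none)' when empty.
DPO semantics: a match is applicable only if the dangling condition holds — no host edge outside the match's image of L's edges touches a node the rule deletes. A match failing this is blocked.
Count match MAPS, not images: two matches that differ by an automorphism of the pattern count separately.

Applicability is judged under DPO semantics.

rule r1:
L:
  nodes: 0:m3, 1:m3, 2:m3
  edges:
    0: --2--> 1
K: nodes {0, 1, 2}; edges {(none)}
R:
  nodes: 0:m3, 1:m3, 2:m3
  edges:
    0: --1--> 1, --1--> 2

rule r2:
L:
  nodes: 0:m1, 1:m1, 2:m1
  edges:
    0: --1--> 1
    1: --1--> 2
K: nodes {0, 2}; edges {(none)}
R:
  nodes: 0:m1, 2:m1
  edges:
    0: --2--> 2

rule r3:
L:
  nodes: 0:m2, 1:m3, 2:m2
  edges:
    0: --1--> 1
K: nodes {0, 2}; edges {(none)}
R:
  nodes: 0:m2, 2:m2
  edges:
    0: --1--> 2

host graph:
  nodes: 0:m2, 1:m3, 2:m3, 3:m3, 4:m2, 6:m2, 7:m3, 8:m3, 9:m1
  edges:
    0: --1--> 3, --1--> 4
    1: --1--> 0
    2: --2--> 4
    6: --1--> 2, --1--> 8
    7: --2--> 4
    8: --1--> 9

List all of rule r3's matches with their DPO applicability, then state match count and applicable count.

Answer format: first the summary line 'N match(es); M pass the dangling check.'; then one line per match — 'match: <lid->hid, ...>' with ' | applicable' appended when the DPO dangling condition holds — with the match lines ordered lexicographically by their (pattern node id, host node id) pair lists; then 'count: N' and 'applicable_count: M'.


6 match(es); 2 pass the dangling check.
match: 0->0, 1->3, 2->4 | applicable
match: 0->0, 1->3, 2->6 | applicable
match: 0->6, 1->2, 2->0
match: 0->6, 1->2, 2->4
match: 0->6, 1->8, 2->0
match: 0->6, 1->8, 2->4
count: 6
applicable_count: 2
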